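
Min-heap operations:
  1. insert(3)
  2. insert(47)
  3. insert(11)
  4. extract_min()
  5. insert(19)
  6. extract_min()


insert(3) -> [3]
insert(47) -> [3, 47]
insert(11) -> [3, 47, 11]
extract_min()->3, [11, 47]
insert(19) -> [11, 47, 19]
extract_min()->11, [19, 47]

Final heap: [19, 47]


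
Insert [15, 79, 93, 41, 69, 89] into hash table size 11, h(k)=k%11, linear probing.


Insert 15: h=4 -> slot 4
Insert 79: h=2 -> slot 2
Insert 93: h=5 -> slot 5
Insert 41: h=8 -> slot 8
Insert 69: h=3 -> slot 3
Insert 89: h=1 -> slot 1

Table: [None, 89, 79, 69, 15, 93, None, None, 41, None, None]


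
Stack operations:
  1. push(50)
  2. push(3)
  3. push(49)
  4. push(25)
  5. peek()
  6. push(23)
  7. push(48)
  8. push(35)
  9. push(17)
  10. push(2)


push(50) -> [50]
push(3) -> [50, 3]
push(49) -> [50, 3, 49]
push(25) -> [50, 3, 49, 25]
peek()->25
push(23) -> [50, 3, 49, 25, 23]
push(48) -> [50, 3, 49, 25, 23, 48]
push(35) -> [50, 3, 49, 25, 23, 48, 35]
push(17) -> [50, 3, 49, 25, 23, 48, 35, 17]
push(2) -> [50, 3, 49, 25, 23, 48, 35, 17, 2]

Final stack: [50, 3, 49, 25, 23, 48, 35, 17, 2]


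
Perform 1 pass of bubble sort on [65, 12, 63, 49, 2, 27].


Initial: [65, 12, 63, 49, 2, 27]
Pass 1: [12, 63, 49, 2, 27, 65] (5 swaps)

After 1 pass: [12, 63, 49, 2, 27, 65]


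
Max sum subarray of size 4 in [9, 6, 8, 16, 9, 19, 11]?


[0:4]: 39
[1:5]: 39
[2:6]: 52
[3:7]: 55

Max: 55 at [3:7]


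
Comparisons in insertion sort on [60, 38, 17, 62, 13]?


Algorithm: insertion sort
Input: [60, 38, 17, 62, 13]
Sorted: [13, 17, 38, 60, 62]

8


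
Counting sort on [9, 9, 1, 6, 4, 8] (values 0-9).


Input: [9, 9, 1, 6, 4, 8]
Counts: [0, 1, 0, 0, 1, 0, 1, 0, 1, 2]

Sorted: [1, 4, 6, 8, 9, 9]


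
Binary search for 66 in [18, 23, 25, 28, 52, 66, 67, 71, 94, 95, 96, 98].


Step 1: lo=0, hi=11, mid=5, val=66

Found at index 5


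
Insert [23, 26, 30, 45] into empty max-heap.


Insert 23: [23]
Insert 26: [26, 23]
Insert 30: [30, 23, 26]
Insert 45: [45, 30, 26, 23]

Final heap: [45, 30, 26, 23]


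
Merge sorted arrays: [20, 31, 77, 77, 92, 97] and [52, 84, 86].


Take 20 from A
Take 31 from A
Take 52 from B
Take 77 from A
Take 77 from A
Take 84 from B
Take 86 from B

Merged: [20, 31, 52, 77, 77, 84, 86, 92, 97]


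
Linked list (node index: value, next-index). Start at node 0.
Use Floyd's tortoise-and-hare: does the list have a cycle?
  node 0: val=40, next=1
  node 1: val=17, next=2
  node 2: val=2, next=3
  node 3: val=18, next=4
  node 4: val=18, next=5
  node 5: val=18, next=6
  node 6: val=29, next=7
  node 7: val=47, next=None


Floyd's tortoise (slow, +1) and hare (fast, +2):
  init: slow=0, fast=0
  step 1: slow=1, fast=2
  step 2: slow=2, fast=4
  step 3: slow=3, fast=6
  step 4: fast 6->7->None, no cycle

Cycle: no


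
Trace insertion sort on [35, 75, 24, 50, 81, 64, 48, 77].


Initial: [35, 75, 24, 50, 81, 64, 48, 77]
Insert 75: [35, 75, 24, 50, 81, 64, 48, 77]
Insert 24: [24, 35, 75, 50, 81, 64, 48, 77]
Insert 50: [24, 35, 50, 75, 81, 64, 48, 77]
Insert 81: [24, 35, 50, 75, 81, 64, 48, 77]
Insert 64: [24, 35, 50, 64, 75, 81, 48, 77]
Insert 48: [24, 35, 48, 50, 64, 75, 81, 77]
Insert 77: [24, 35, 48, 50, 64, 75, 77, 81]

Sorted: [24, 35, 48, 50, 64, 75, 77, 81]


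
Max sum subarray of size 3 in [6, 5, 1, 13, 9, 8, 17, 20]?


[0:3]: 12
[1:4]: 19
[2:5]: 23
[3:6]: 30
[4:7]: 34
[5:8]: 45

Max: 45 at [5:8]


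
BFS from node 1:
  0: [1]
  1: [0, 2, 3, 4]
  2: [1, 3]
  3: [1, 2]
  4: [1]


Visit 1, enqueue [0, 2, 3, 4]
Visit 0, enqueue []
Visit 2, enqueue []
Visit 3, enqueue []
Visit 4, enqueue []

BFS order: [1, 0, 2, 3, 4]


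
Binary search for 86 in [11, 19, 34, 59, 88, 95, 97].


Step 1: lo=0, hi=6, mid=3, val=59
Step 2: lo=4, hi=6, mid=5, val=95
Step 3: lo=4, hi=4, mid=4, val=88

Not found


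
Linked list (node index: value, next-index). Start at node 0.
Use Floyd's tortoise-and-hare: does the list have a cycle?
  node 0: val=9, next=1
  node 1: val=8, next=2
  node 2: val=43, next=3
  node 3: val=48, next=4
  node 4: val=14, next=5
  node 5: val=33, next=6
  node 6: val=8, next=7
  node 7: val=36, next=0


Floyd's tortoise (slow, +1) and hare (fast, +2):
  init: slow=0, fast=0
  step 1: slow=1, fast=2
  step 2: slow=2, fast=4
  step 3: slow=3, fast=6
  step 4: slow=4, fast=0
  step 5: slow=5, fast=2
  step 6: slow=6, fast=4
  step 7: slow=7, fast=6
  step 8: slow=0, fast=0
  slow == fast at node 0: cycle detected

Cycle: yes


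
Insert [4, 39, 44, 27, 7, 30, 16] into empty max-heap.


Insert 4: [4]
Insert 39: [39, 4]
Insert 44: [44, 4, 39]
Insert 27: [44, 27, 39, 4]
Insert 7: [44, 27, 39, 4, 7]
Insert 30: [44, 27, 39, 4, 7, 30]
Insert 16: [44, 27, 39, 4, 7, 30, 16]

Final heap: [44, 27, 39, 4, 7, 30, 16]


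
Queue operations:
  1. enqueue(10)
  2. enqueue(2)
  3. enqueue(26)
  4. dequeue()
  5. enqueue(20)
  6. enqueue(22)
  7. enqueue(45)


enqueue(10) -> [10]
enqueue(2) -> [10, 2]
enqueue(26) -> [10, 2, 26]
dequeue()->10, [2, 26]
enqueue(20) -> [2, 26, 20]
enqueue(22) -> [2, 26, 20, 22]
enqueue(45) -> [2, 26, 20, 22, 45]

Final queue: [2, 26, 20, 22, 45]


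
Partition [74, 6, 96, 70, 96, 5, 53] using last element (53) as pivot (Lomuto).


Pivot: 53
  6 <= 53: swap -> [6, 74, 96, 70, 96, 5, 53]
  5 <= 53: swap -> [6, 5, 96, 70, 96, 74, 53]
Place pivot at 2: [6, 5, 53, 70, 96, 74, 96]

Partitioned: [6, 5, 53, 70, 96, 74, 96]


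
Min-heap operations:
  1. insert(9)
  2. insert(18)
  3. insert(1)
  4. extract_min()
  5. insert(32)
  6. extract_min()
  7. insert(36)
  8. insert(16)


insert(9) -> [9]
insert(18) -> [9, 18]
insert(1) -> [1, 18, 9]
extract_min()->1, [9, 18]
insert(32) -> [9, 18, 32]
extract_min()->9, [18, 32]
insert(36) -> [18, 32, 36]
insert(16) -> [16, 18, 36, 32]

Final heap: [16, 18, 36, 32]


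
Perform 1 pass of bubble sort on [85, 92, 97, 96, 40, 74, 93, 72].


Initial: [85, 92, 97, 96, 40, 74, 93, 72]
Pass 1: [85, 92, 96, 40, 74, 93, 72, 97] (5 swaps)

After 1 pass: [85, 92, 96, 40, 74, 93, 72, 97]


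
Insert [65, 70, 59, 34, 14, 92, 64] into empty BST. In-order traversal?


Insert 65: root
Insert 70: R from 65
Insert 59: L from 65
Insert 34: L from 65 -> L from 59
Insert 14: L from 65 -> L from 59 -> L from 34
Insert 92: R from 65 -> R from 70
Insert 64: L from 65 -> R from 59

In-order: [14, 34, 59, 64, 65, 70, 92]


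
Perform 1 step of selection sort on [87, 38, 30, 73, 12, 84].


Initial: [87, 38, 30, 73, 12, 84]
Step 1: min=12 at 4
  Swap: [12, 38, 30, 73, 87, 84]

After 1 step: [12, 38, 30, 73, 87, 84]


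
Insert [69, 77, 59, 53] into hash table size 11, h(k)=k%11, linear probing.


Insert 69: h=3 -> slot 3
Insert 77: h=0 -> slot 0
Insert 59: h=4 -> slot 4
Insert 53: h=9 -> slot 9

Table: [77, None, None, 69, 59, None, None, None, None, 53, None]


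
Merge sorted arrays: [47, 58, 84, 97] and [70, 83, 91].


Take 47 from A
Take 58 from A
Take 70 from B
Take 83 from B
Take 84 from A
Take 91 from B

Merged: [47, 58, 70, 83, 84, 91, 97]


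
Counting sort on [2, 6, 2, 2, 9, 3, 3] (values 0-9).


Input: [2, 6, 2, 2, 9, 3, 3]
Counts: [0, 0, 3, 2, 0, 0, 1, 0, 0, 1]

Sorted: [2, 2, 2, 3, 3, 6, 9]


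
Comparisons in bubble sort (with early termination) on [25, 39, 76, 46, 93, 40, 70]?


Algorithm: bubble sort (with early termination)
Input: [25, 39, 76, 46, 93, 40, 70]
Sorted: [25, 39, 40, 46, 70, 76, 93]

18


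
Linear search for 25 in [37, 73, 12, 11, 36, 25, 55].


i=0: 37!=25
i=1: 73!=25
i=2: 12!=25
i=3: 11!=25
i=4: 36!=25
i=5: 25==25 found!

Found at 5, 6 comps


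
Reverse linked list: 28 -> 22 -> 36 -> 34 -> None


Step 1: curr=28, set curr.next=prev(None) | reversed so far: 28
Step 2: curr=22, set curr.next=prev(28) | reversed so far: 22 -> 28
Step 3: curr=36, set curr.next=prev(22) | reversed so far: 36 -> 22 -> 28
Step 4: curr=34, set curr.next=prev(36) | reversed so far: 34 -> 36 -> 22 -> 28

34 -> 36 -> 22 -> 28 -> None


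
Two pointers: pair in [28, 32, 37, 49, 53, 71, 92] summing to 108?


lo=0(28)+hi=6(92)=120
lo=0(28)+hi=5(71)=99
lo=1(32)+hi=5(71)=103
lo=2(37)+hi=5(71)=108

Yes: 37+71=108


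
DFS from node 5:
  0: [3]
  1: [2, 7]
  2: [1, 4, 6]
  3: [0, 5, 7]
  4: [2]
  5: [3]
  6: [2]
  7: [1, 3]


Visit 5, push [3]
Visit 3, push [7, 0]
Visit 0, push []
Visit 7, push [1]
Visit 1, push [2]
Visit 2, push [6, 4]
Visit 4, push []
Visit 6, push []

DFS order: [5, 3, 0, 7, 1, 2, 4, 6]


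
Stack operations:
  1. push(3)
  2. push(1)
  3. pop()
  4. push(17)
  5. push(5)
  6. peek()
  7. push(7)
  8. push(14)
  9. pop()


push(3) -> [3]
push(1) -> [3, 1]
pop()->1, [3]
push(17) -> [3, 17]
push(5) -> [3, 17, 5]
peek()->5
push(7) -> [3, 17, 5, 7]
push(14) -> [3, 17, 5, 7, 14]
pop()->14, [3, 17, 5, 7]

Final stack: [3, 17, 5, 7]


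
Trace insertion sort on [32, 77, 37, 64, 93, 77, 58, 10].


Initial: [32, 77, 37, 64, 93, 77, 58, 10]
Insert 77: [32, 77, 37, 64, 93, 77, 58, 10]
Insert 37: [32, 37, 77, 64, 93, 77, 58, 10]
Insert 64: [32, 37, 64, 77, 93, 77, 58, 10]
Insert 93: [32, 37, 64, 77, 93, 77, 58, 10]
Insert 77: [32, 37, 64, 77, 77, 93, 58, 10]
Insert 58: [32, 37, 58, 64, 77, 77, 93, 10]
Insert 10: [10, 32, 37, 58, 64, 77, 77, 93]

Sorted: [10, 32, 37, 58, 64, 77, 77, 93]


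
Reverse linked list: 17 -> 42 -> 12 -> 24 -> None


Step 1: curr=17, set curr.next=prev(None) | reversed so far: 17
Step 2: curr=42, set curr.next=prev(17) | reversed so far: 42 -> 17
Step 3: curr=12, set curr.next=prev(42) | reversed so far: 12 -> 42 -> 17
Step 4: curr=24, set curr.next=prev(12) | reversed so far: 24 -> 12 -> 42 -> 17

24 -> 12 -> 42 -> 17 -> None


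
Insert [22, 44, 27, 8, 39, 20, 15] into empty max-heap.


Insert 22: [22]
Insert 44: [44, 22]
Insert 27: [44, 22, 27]
Insert 8: [44, 22, 27, 8]
Insert 39: [44, 39, 27, 8, 22]
Insert 20: [44, 39, 27, 8, 22, 20]
Insert 15: [44, 39, 27, 8, 22, 20, 15]

Final heap: [44, 39, 27, 8, 22, 20, 15]


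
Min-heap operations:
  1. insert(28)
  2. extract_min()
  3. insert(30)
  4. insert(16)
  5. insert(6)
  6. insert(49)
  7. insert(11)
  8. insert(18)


insert(28) -> [28]
extract_min()->28, []
insert(30) -> [30]
insert(16) -> [16, 30]
insert(6) -> [6, 30, 16]
insert(49) -> [6, 30, 16, 49]
insert(11) -> [6, 11, 16, 49, 30]
insert(18) -> [6, 11, 16, 49, 30, 18]

Final heap: [6, 11, 16, 49, 30, 18]


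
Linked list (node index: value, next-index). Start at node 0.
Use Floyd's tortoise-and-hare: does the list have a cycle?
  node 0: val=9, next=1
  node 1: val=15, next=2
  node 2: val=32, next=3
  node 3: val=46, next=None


Floyd's tortoise (slow, +1) and hare (fast, +2):
  init: slow=0, fast=0
  step 1: slow=1, fast=2
  step 2: fast 2->3->None, no cycle

Cycle: no


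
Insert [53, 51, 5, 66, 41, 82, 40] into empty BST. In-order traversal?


Insert 53: root
Insert 51: L from 53
Insert 5: L from 53 -> L from 51
Insert 66: R from 53
Insert 41: L from 53 -> L from 51 -> R from 5
Insert 82: R from 53 -> R from 66
Insert 40: L from 53 -> L from 51 -> R from 5 -> L from 41

In-order: [5, 40, 41, 51, 53, 66, 82]


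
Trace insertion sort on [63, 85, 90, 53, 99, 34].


Initial: [63, 85, 90, 53, 99, 34]
Insert 85: [63, 85, 90, 53, 99, 34]
Insert 90: [63, 85, 90, 53, 99, 34]
Insert 53: [53, 63, 85, 90, 99, 34]
Insert 99: [53, 63, 85, 90, 99, 34]
Insert 34: [34, 53, 63, 85, 90, 99]

Sorted: [34, 53, 63, 85, 90, 99]


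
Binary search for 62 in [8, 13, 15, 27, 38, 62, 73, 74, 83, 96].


Step 1: lo=0, hi=9, mid=4, val=38
Step 2: lo=5, hi=9, mid=7, val=74
Step 3: lo=5, hi=6, mid=5, val=62

Found at index 5


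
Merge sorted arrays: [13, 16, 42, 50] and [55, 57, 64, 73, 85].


Take 13 from A
Take 16 from A
Take 42 from A
Take 50 from A

Merged: [13, 16, 42, 50, 55, 57, 64, 73, 85]


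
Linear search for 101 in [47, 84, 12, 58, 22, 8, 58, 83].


i=0: 47!=101
i=1: 84!=101
i=2: 12!=101
i=3: 58!=101
i=4: 22!=101
i=5: 8!=101
i=6: 58!=101
i=7: 83!=101

Not found, 8 comps


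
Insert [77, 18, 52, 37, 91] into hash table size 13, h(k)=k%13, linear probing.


Insert 77: h=12 -> slot 12
Insert 18: h=5 -> slot 5
Insert 52: h=0 -> slot 0
Insert 37: h=11 -> slot 11
Insert 91: h=0, 1 probes -> slot 1

Table: [52, 91, None, None, None, 18, None, None, None, None, None, 37, 77]


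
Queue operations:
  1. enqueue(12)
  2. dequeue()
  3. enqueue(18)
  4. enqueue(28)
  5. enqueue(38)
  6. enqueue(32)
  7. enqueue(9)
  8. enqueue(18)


enqueue(12) -> [12]
dequeue()->12, []
enqueue(18) -> [18]
enqueue(28) -> [18, 28]
enqueue(38) -> [18, 28, 38]
enqueue(32) -> [18, 28, 38, 32]
enqueue(9) -> [18, 28, 38, 32, 9]
enqueue(18) -> [18, 28, 38, 32, 9, 18]

Final queue: [18, 28, 38, 32, 9, 18]


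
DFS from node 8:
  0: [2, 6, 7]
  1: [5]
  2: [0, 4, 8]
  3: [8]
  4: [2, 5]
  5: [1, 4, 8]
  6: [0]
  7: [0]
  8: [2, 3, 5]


Visit 8, push [5, 3, 2]
Visit 2, push [4, 0]
Visit 0, push [7, 6]
Visit 6, push []
Visit 7, push []
Visit 4, push [5]
Visit 5, push [1]
Visit 1, push []
Visit 3, push []

DFS order: [8, 2, 0, 6, 7, 4, 5, 1, 3]


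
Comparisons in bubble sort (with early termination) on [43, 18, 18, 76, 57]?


Algorithm: bubble sort (with early termination)
Input: [43, 18, 18, 76, 57]
Sorted: [18, 18, 43, 57, 76]

7


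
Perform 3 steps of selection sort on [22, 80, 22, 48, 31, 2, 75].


Initial: [22, 80, 22, 48, 31, 2, 75]
Step 1: min=2 at 5
  Swap: [2, 80, 22, 48, 31, 22, 75]
Step 2: min=22 at 2
  Swap: [2, 22, 80, 48, 31, 22, 75]
Step 3: min=22 at 5
  Swap: [2, 22, 22, 48, 31, 80, 75]

After 3 steps: [2, 22, 22, 48, 31, 80, 75]


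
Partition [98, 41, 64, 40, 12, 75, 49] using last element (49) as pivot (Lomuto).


Pivot: 49
  41 <= 49: swap -> [41, 98, 64, 40, 12, 75, 49]
  40 <= 49: swap -> [41, 40, 64, 98, 12, 75, 49]
  12 <= 49: swap -> [41, 40, 12, 98, 64, 75, 49]
Place pivot at 3: [41, 40, 12, 49, 64, 75, 98]

Partitioned: [41, 40, 12, 49, 64, 75, 98]


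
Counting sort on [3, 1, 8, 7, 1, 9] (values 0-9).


Input: [3, 1, 8, 7, 1, 9]
Counts: [0, 2, 0, 1, 0, 0, 0, 1, 1, 1]

Sorted: [1, 1, 3, 7, 8, 9]


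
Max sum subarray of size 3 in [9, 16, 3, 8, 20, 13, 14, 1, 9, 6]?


[0:3]: 28
[1:4]: 27
[2:5]: 31
[3:6]: 41
[4:7]: 47
[5:8]: 28
[6:9]: 24
[7:10]: 16

Max: 47 at [4:7]


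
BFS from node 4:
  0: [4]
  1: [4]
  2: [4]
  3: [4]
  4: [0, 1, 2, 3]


Visit 4, enqueue [0, 1, 2, 3]
Visit 0, enqueue []
Visit 1, enqueue []
Visit 2, enqueue []
Visit 3, enqueue []

BFS order: [4, 0, 1, 2, 3]


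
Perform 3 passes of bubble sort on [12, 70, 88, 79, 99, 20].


Initial: [12, 70, 88, 79, 99, 20]
Pass 1: [12, 70, 79, 88, 20, 99] (2 swaps)
Pass 2: [12, 70, 79, 20, 88, 99] (1 swaps)
Pass 3: [12, 70, 20, 79, 88, 99] (1 swaps)

After 3 passes: [12, 70, 20, 79, 88, 99]


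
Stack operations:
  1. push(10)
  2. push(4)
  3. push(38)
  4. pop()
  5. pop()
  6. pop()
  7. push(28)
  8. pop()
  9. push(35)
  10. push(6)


push(10) -> [10]
push(4) -> [10, 4]
push(38) -> [10, 4, 38]
pop()->38, [10, 4]
pop()->4, [10]
pop()->10, []
push(28) -> [28]
pop()->28, []
push(35) -> [35]
push(6) -> [35, 6]

Final stack: [35, 6]


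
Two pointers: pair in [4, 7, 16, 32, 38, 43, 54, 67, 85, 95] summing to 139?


lo=0(4)+hi=9(95)=99
lo=1(7)+hi=9(95)=102
lo=2(16)+hi=9(95)=111
lo=3(32)+hi=9(95)=127
lo=4(38)+hi=9(95)=133
lo=5(43)+hi=9(95)=138
lo=6(54)+hi=9(95)=149
lo=6(54)+hi=8(85)=139

Yes: 54+85=139


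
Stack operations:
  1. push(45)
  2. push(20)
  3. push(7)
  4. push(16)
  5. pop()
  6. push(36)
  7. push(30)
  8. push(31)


push(45) -> [45]
push(20) -> [45, 20]
push(7) -> [45, 20, 7]
push(16) -> [45, 20, 7, 16]
pop()->16, [45, 20, 7]
push(36) -> [45, 20, 7, 36]
push(30) -> [45, 20, 7, 36, 30]
push(31) -> [45, 20, 7, 36, 30, 31]

Final stack: [45, 20, 7, 36, 30, 31]


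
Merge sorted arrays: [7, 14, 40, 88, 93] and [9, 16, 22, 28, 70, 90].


Take 7 from A
Take 9 from B
Take 14 from A
Take 16 from B
Take 22 from B
Take 28 from B
Take 40 from A
Take 70 from B
Take 88 from A
Take 90 from B

Merged: [7, 9, 14, 16, 22, 28, 40, 70, 88, 90, 93]


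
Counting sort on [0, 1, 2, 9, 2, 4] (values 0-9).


Input: [0, 1, 2, 9, 2, 4]
Counts: [1, 1, 2, 0, 1, 0, 0, 0, 0, 1]

Sorted: [0, 1, 2, 2, 4, 9]


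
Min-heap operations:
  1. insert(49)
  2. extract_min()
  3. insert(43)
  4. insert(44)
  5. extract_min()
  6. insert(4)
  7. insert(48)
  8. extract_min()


insert(49) -> [49]
extract_min()->49, []
insert(43) -> [43]
insert(44) -> [43, 44]
extract_min()->43, [44]
insert(4) -> [4, 44]
insert(48) -> [4, 44, 48]
extract_min()->4, [44, 48]

Final heap: [44, 48]


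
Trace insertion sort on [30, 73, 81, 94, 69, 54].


Initial: [30, 73, 81, 94, 69, 54]
Insert 73: [30, 73, 81, 94, 69, 54]
Insert 81: [30, 73, 81, 94, 69, 54]
Insert 94: [30, 73, 81, 94, 69, 54]
Insert 69: [30, 69, 73, 81, 94, 54]
Insert 54: [30, 54, 69, 73, 81, 94]

Sorted: [30, 54, 69, 73, 81, 94]


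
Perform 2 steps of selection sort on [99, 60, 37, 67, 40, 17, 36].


Initial: [99, 60, 37, 67, 40, 17, 36]
Step 1: min=17 at 5
  Swap: [17, 60, 37, 67, 40, 99, 36]
Step 2: min=36 at 6
  Swap: [17, 36, 37, 67, 40, 99, 60]

After 2 steps: [17, 36, 37, 67, 40, 99, 60]


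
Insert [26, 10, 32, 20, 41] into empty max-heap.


Insert 26: [26]
Insert 10: [26, 10]
Insert 32: [32, 10, 26]
Insert 20: [32, 20, 26, 10]
Insert 41: [41, 32, 26, 10, 20]

Final heap: [41, 32, 26, 10, 20]


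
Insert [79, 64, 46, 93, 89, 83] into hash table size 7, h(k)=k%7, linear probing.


Insert 79: h=2 -> slot 2
Insert 64: h=1 -> slot 1
Insert 46: h=4 -> slot 4
Insert 93: h=2, 1 probes -> slot 3
Insert 89: h=5 -> slot 5
Insert 83: h=6 -> slot 6

Table: [None, 64, 79, 93, 46, 89, 83]


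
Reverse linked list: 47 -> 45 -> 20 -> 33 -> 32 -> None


Step 1: curr=47, set curr.next=prev(None) | reversed so far: 47
Step 2: curr=45, set curr.next=prev(47) | reversed so far: 45 -> 47
Step 3: curr=20, set curr.next=prev(45) | reversed so far: 20 -> 45 -> 47
Step 4: curr=33, set curr.next=prev(20) | reversed so far: 33 -> 20 -> 45 -> 47
Step 5: curr=32, set curr.next=prev(33) | reversed so far: 32 -> 33 -> 20 -> 45 -> 47

32 -> 33 -> 20 -> 45 -> 47 -> None


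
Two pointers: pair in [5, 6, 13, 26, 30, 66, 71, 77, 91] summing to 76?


lo=0(5)+hi=8(91)=96
lo=0(5)+hi=7(77)=82
lo=0(5)+hi=6(71)=76

Yes: 5+71=76


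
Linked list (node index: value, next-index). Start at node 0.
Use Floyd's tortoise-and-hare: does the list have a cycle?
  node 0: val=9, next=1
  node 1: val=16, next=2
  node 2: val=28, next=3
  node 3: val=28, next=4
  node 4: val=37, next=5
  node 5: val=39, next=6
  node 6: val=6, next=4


Floyd's tortoise (slow, +1) and hare (fast, +2):
  init: slow=0, fast=0
  step 1: slow=1, fast=2
  step 2: slow=2, fast=4
  step 3: slow=3, fast=6
  step 4: slow=4, fast=5
  step 5: slow=5, fast=4
  step 6: slow=6, fast=6
  slow == fast at node 6: cycle detected

Cycle: yes


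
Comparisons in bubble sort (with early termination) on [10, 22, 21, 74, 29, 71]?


Algorithm: bubble sort (with early termination)
Input: [10, 22, 21, 74, 29, 71]
Sorted: [10, 21, 22, 29, 71, 74]

9


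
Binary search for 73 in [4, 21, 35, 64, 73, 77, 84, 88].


Step 1: lo=0, hi=7, mid=3, val=64
Step 2: lo=4, hi=7, mid=5, val=77
Step 3: lo=4, hi=4, mid=4, val=73

Found at index 4


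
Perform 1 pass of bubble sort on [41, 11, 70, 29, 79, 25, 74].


Initial: [41, 11, 70, 29, 79, 25, 74]
Pass 1: [11, 41, 29, 70, 25, 74, 79] (4 swaps)

After 1 pass: [11, 41, 29, 70, 25, 74, 79]


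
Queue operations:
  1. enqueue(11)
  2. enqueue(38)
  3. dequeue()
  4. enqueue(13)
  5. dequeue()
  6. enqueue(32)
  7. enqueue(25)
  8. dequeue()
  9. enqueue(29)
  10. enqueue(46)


enqueue(11) -> [11]
enqueue(38) -> [11, 38]
dequeue()->11, [38]
enqueue(13) -> [38, 13]
dequeue()->38, [13]
enqueue(32) -> [13, 32]
enqueue(25) -> [13, 32, 25]
dequeue()->13, [32, 25]
enqueue(29) -> [32, 25, 29]
enqueue(46) -> [32, 25, 29, 46]

Final queue: [32, 25, 29, 46]


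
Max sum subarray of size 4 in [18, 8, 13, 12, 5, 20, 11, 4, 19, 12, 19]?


[0:4]: 51
[1:5]: 38
[2:6]: 50
[3:7]: 48
[4:8]: 40
[5:9]: 54
[6:10]: 46
[7:11]: 54

Max: 54 at [5:9]


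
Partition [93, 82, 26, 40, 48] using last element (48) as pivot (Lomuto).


Pivot: 48
  26 <= 48: swap -> [26, 82, 93, 40, 48]
  40 <= 48: swap -> [26, 40, 93, 82, 48]
Place pivot at 2: [26, 40, 48, 82, 93]

Partitioned: [26, 40, 48, 82, 93]


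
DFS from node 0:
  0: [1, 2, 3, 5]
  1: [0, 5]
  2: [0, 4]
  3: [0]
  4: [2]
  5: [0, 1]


Visit 0, push [5, 3, 2, 1]
Visit 1, push [5]
Visit 5, push []
Visit 2, push [4]
Visit 4, push []
Visit 3, push []

DFS order: [0, 1, 5, 2, 4, 3]


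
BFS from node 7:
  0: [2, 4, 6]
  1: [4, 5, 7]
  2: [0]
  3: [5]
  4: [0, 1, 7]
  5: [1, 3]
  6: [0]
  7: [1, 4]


Visit 7, enqueue [1, 4]
Visit 1, enqueue [5]
Visit 4, enqueue [0]
Visit 5, enqueue [3]
Visit 0, enqueue [2, 6]
Visit 3, enqueue []
Visit 2, enqueue []
Visit 6, enqueue []

BFS order: [7, 1, 4, 5, 0, 3, 2, 6]


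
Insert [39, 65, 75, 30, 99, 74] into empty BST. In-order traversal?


Insert 39: root
Insert 65: R from 39
Insert 75: R from 39 -> R from 65
Insert 30: L from 39
Insert 99: R from 39 -> R from 65 -> R from 75
Insert 74: R from 39 -> R from 65 -> L from 75

In-order: [30, 39, 65, 74, 75, 99]


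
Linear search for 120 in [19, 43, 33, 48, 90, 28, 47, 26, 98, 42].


i=0: 19!=120
i=1: 43!=120
i=2: 33!=120
i=3: 48!=120
i=4: 90!=120
i=5: 28!=120
i=6: 47!=120
i=7: 26!=120
i=8: 98!=120
i=9: 42!=120

Not found, 10 comps


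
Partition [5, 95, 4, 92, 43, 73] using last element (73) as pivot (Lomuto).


Pivot: 73
  5 <= 73: advance i (no swap)
  4 <= 73: swap -> [5, 4, 95, 92, 43, 73]
  43 <= 73: swap -> [5, 4, 43, 92, 95, 73]
Place pivot at 3: [5, 4, 43, 73, 95, 92]

Partitioned: [5, 4, 43, 73, 95, 92]


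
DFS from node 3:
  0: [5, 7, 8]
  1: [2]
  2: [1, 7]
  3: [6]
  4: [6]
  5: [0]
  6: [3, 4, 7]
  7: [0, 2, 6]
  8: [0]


Visit 3, push [6]
Visit 6, push [7, 4]
Visit 4, push []
Visit 7, push [2, 0]
Visit 0, push [8, 5]
Visit 5, push []
Visit 8, push []
Visit 2, push [1]
Visit 1, push []

DFS order: [3, 6, 4, 7, 0, 5, 8, 2, 1]


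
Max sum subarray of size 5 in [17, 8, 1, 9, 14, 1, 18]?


[0:5]: 49
[1:6]: 33
[2:7]: 43

Max: 49 at [0:5]


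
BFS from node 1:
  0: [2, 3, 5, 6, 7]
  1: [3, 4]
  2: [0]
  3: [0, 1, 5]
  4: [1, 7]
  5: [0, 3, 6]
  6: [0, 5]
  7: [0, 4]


Visit 1, enqueue [3, 4]
Visit 3, enqueue [0, 5]
Visit 4, enqueue [7]
Visit 0, enqueue [2, 6]
Visit 5, enqueue []
Visit 7, enqueue []
Visit 2, enqueue []
Visit 6, enqueue []

BFS order: [1, 3, 4, 0, 5, 7, 2, 6]


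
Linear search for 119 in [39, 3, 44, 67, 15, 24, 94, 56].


i=0: 39!=119
i=1: 3!=119
i=2: 44!=119
i=3: 67!=119
i=4: 15!=119
i=5: 24!=119
i=6: 94!=119
i=7: 56!=119

Not found, 8 comps


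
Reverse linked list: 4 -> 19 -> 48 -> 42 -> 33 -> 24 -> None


Step 1: curr=4, set curr.next=prev(None) | reversed so far: 4
Step 2: curr=19, set curr.next=prev(4) | reversed so far: 19 -> 4
Step 3: curr=48, set curr.next=prev(19) | reversed so far: 48 -> 19 -> 4
Step 4: curr=42, set curr.next=prev(48) | reversed so far: 42 -> 48 -> 19 -> 4
Step 5: curr=33, set curr.next=prev(42) | reversed so far: 33 -> 42 -> 48 -> 19 -> 4
Step 6: curr=24, set curr.next=prev(33) | reversed so far: 24 -> 33 -> 42 -> 48 -> 19 -> 4

24 -> 33 -> 42 -> 48 -> 19 -> 4 -> None


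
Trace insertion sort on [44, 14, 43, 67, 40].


Initial: [44, 14, 43, 67, 40]
Insert 14: [14, 44, 43, 67, 40]
Insert 43: [14, 43, 44, 67, 40]
Insert 67: [14, 43, 44, 67, 40]
Insert 40: [14, 40, 43, 44, 67]

Sorted: [14, 40, 43, 44, 67]


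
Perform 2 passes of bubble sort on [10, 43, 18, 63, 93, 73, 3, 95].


Initial: [10, 43, 18, 63, 93, 73, 3, 95]
Pass 1: [10, 18, 43, 63, 73, 3, 93, 95] (3 swaps)
Pass 2: [10, 18, 43, 63, 3, 73, 93, 95] (1 swaps)

After 2 passes: [10, 18, 43, 63, 3, 73, 93, 95]


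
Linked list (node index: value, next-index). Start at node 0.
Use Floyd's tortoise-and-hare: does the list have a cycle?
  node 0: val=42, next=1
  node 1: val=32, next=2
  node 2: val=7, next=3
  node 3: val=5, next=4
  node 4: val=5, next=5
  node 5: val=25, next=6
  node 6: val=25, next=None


Floyd's tortoise (slow, +1) and hare (fast, +2):
  init: slow=0, fast=0
  step 1: slow=1, fast=2
  step 2: slow=2, fast=4
  step 3: slow=3, fast=6
  step 4: fast -> None, no cycle

Cycle: no


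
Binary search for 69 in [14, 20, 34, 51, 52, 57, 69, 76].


Step 1: lo=0, hi=7, mid=3, val=51
Step 2: lo=4, hi=7, mid=5, val=57
Step 3: lo=6, hi=7, mid=6, val=69

Found at index 6


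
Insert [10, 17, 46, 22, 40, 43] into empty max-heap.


Insert 10: [10]
Insert 17: [17, 10]
Insert 46: [46, 10, 17]
Insert 22: [46, 22, 17, 10]
Insert 40: [46, 40, 17, 10, 22]
Insert 43: [46, 40, 43, 10, 22, 17]

Final heap: [46, 40, 43, 10, 22, 17]


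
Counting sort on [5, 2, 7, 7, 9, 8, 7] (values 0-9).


Input: [5, 2, 7, 7, 9, 8, 7]
Counts: [0, 0, 1, 0, 0, 1, 0, 3, 1, 1]

Sorted: [2, 5, 7, 7, 7, 8, 9]


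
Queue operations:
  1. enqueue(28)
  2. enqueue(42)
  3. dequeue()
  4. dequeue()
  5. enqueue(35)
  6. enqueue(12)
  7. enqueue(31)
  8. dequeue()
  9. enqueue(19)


enqueue(28) -> [28]
enqueue(42) -> [28, 42]
dequeue()->28, [42]
dequeue()->42, []
enqueue(35) -> [35]
enqueue(12) -> [35, 12]
enqueue(31) -> [35, 12, 31]
dequeue()->35, [12, 31]
enqueue(19) -> [12, 31, 19]

Final queue: [12, 31, 19]


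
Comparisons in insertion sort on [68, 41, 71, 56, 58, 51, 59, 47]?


Algorithm: insertion sort
Input: [68, 41, 71, 56, 58, 51, 59, 47]
Sorted: [41, 47, 51, 56, 58, 59, 68, 71]

23


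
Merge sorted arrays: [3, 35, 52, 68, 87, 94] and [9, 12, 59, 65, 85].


Take 3 from A
Take 9 from B
Take 12 from B
Take 35 from A
Take 52 from A
Take 59 from B
Take 65 from B
Take 68 from A
Take 85 from B

Merged: [3, 9, 12, 35, 52, 59, 65, 68, 85, 87, 94]


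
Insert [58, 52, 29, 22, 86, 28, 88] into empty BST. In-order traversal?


Insert 58: root
Insert 52: L from 58
Insert 29: L from 58 -> L from 52
Insert 22: L from 58 -> L from 52 -> L from 29
Insert 86: R from 58
Insert 28: L from 58 -> L from 52 -> L from 29 -> R from 22
Insert 88: R from 58 -> R from 86

In-order: [22, 28, 29, 52, 58, 86, 88]


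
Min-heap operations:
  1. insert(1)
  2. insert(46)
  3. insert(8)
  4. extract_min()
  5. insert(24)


insert(1) -> [1]
insert(46) -> [1, 46]
insert(8) -> [1, 46, 8]
extract_min()->1, [8, 46]
insert(24) -> [8, 46, 24]

Final heap: [8, 46, 24]


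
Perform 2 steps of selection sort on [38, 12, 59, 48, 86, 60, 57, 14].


Initial: [38, 12, 59, 48, 86, 60, 57, 14]
Step 1: min=12 at 1
  Swap: [12, 38, 59, 48, 86, 60, 57, 14]
Step 2: min=14 at 7
  Swap: [12, 14, 59, 48, 86, 60, 57, 38]

After 2 steps: [12, 14, 59, 48, 86, 60, 57, 38]


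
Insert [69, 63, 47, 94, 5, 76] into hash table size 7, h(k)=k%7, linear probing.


Insert 69: h=6 -> slot 6
Insert 63: h=0 -> slot 0
Insert 47: h=5 -> slot 5
Insert 94: h=3 -> slot 3
Insert 5: h=5, 3 probes -> slot 1
Insert 76: h=6, 3 probes -> slot 2

Table: [63, 5, 76, 94, None, 47, 69]


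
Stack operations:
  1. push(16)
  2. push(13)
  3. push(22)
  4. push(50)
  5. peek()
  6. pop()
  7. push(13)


push(16) -> [16]
push(13) -> [16, 13]
push(22) -> [16, 13, 22]
push(50) -> [16, 13, 22, 50]
peek()->50
pop()->50, [16, 13, 22]
push(13) -> [16, 13, 22, 13]

Final stack: [16, 13, 22, 13]


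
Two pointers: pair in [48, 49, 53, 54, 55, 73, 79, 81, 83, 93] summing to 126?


lo=0(48)+hi=9(93)=141
lo=0(48)+hi=8(83)=131
lo=0(48)+hi=7(81)=129
lo=0(48)+hi=6(79)=127
lo=0(48)+hi=5(73)=121
lo=1(49)+hi=5(73)=122
lo=2(53)+hi=5(73)=126

Yes: 53+73=126


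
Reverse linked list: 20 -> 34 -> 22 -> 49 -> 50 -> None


Step 1: curr=20, set curr.next=prev(None) | reversed so far: 20
Step 2: curr=34, set curr.next=prev(20) | reversed so far: 34 -> 20
Step 3: curr=22, set curr.next=prev(34) | reversed so far: 22 -> 34 -> 20
Step 4: curr=49, set curr.next=prev(22) | reversed so far: 49 -> 22 -> 34 -> 20
Step 5: curr=50, set curr.next=prev(49) | reversed so far: 50 -> 49 -> 22 -> 34 -> 20

50 -> 49 -> 22 -> 34 -> 20 -> None


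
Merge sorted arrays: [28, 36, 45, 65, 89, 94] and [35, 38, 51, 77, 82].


Take 28 from A
Take 35 from B
Take 36 from A
Take 38 from B
Take 45 from A
Take 51 from B
Take 65 from A
Take 77 from B
Take 82 from B

Merged: [28, 35, 36, 38, 45, 51, 65, 77, 82, 89, 94]


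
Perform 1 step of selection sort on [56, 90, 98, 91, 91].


Initial: [56, 90, 98, 91, 91]
Step 1: min=56 at 0
  Swap: [56, 90, 98, 91, 91]

After 1 step: [56, 90, 98, 91, 91]


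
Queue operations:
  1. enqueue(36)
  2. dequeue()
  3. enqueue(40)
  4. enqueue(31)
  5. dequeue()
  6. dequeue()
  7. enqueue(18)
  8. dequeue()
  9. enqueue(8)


enqueue(36) -> [36]
dequeue()->36, []
enqueue(40) -> [40]
enqueue(31) -> [40, 31]
dequeue()->40, [31]
dequeue()->31, []
enqueue(18) -> [18]
dequeue()->18, []
enqueue(8) -> [8]

Final queue: [8]


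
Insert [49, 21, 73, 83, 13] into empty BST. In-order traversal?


Insert 49: root
Insert 21: L from 49
Insert 73: R from 49
Insert 83: R from 49 -> R from 73
Insert 13: L from 49 -> L from 21

In-order: [13, 21, 49, 73, 83]


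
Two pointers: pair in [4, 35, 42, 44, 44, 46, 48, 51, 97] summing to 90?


lo=0(4)+hi=8(97)=101
lo=0(4)+hi=7(51)=55
lo=1(35)+hi=7(51)=86
lo=2(42)+hi=7(51)=93
lo=2(42)+hi=6(48)=90

Yes: 42+48=90


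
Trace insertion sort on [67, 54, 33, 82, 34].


Initial: [67, 54, 33, 82, 34]
Insert 54: [54, 67, 33, 82, 34]
Insert 33: [33, 54, 67, 82, 34]
Insert 82: [33, 54, 67, 82, 34]
Insert 34: [33, 34, 54, 67, 82]

Sorted: [33, 34, 54, 67, 82]


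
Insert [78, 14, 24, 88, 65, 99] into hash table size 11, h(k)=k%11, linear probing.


Insert 78: h=1 -> slot 1
Insert 14: h=3 -> slot 3
Insert 24: h=2 -> slot 2
Insert 88: h=0 -> slot 0
Insert 65: h=10 -> slot 10
Insert 99: h=0, 4 probes -> slot 4

Table: [88, 78, 24, 14, 99, None, None, None, None, None, 65]


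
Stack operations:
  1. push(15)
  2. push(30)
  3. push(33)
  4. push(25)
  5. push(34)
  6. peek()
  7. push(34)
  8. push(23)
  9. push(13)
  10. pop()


push(15) -> [15]
push(30) -> [15, 30]
push(33) -> [15, 30, 33]
push(25) -> [15, 30, 33, 25]
push(34) -> [15, 30, 33, 25, 34]
peek()->34
push(34) -> [15, 30, 33, 25, 34, 34]
push(23) -> [15, 30, 33, 25, 34, 34, 23]
push(13) -> [15, 30, 33, 25, 34, 34, 23, 13]
pop()->13, [15, 30, 33, 25, 34, 34, 23]

Final stack: [15, 30, 33, 25, 34, 34, 23]


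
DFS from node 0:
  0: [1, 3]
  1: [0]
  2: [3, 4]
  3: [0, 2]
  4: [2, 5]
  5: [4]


Visit 0, push [3, 1]
Visit 1, push []
Visit 3, push [2]
Visit 2, push [4]
Visit 4, push [5]
Visit 5, push []

DFS order: [0, 1, 3, 2, 4, 5]


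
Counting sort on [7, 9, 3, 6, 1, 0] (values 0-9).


Input: [7, 9, 3, 6, 1, 0]
Counts: [1, 1, 0, 1, 0, 0, 1, 1, 0, 1]

Sorted: [0, 1, 3, 6, 7, 9]


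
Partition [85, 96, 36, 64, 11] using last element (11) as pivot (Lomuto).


Pivot: 11
Place pivot at 0: [11, 96, 36, 64, 85]

Partitioned: [11, 96, 36, 64, 85]


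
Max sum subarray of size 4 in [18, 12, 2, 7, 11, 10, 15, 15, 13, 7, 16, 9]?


[0:4]: 39
[1:5]: 32
[2:6]: 30
[3:7]: 43
[4:8]: 51
[5:9]: 53
[6:10]: 50
[7:11]: 51
[8:12]: 45

Max: 53 at [5:9]


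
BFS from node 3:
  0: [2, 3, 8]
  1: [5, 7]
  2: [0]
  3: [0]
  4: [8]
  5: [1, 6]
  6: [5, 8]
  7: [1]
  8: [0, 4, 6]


Visit 3, enqueue [0]
Visit 0, enqueue [2, 8]
Visit 2, enqueue []
Visit 8, enqueue [4, 6]
Visit 4, enqueue []
Visit 6, enqueue [5]
Visit 5, enqueue [1]
Visit 1, enqueue [7]
Visit 7, enqueue []

BFS order: [3, 0, 2, 8, 4, 6, 5, 1, 7]


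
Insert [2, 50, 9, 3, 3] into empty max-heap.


Insert 2: [2]
Insert 50: [50, 2]
Insert 9: [50, 2, 9]
Insert 3: [50, 3, 9, 2]
Insert 3: [50, 3, 9, 2, 3]

Final heap: [50, 3, 9, 2, 3]


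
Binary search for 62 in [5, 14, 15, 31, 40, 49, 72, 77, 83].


Step 1: lo=0, hi=8, mid=4, val=40
Step 2: lo=5, hi=8, mid=6, val=72
Step 3: lo=5, hi=5, mid=5, val=49

Not found


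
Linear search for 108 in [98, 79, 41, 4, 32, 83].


i=0: 98!=108
i=1: 79!=108
i=2: 41!=108
i=3: 4!=108
i=4: 32!=108
i=5: 83!=108

Not found, 6 comps


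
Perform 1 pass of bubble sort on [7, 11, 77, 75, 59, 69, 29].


Initial: [7, 11, 77, 75, 59, 69, 29]
Pass 1: [7, 11, 75, 59, 69, 29, 77] (4 swaps)

After 1 pass: [7, 11, 75, 59, 69, 29, 77]


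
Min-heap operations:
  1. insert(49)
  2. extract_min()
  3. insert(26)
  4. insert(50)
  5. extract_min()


insert(49) -> [49]
extract_min()->49, []
insert(26) -> [26]
insert(50) -> [26, 50]
extract_min()->26, [50]

Final heap: [50]


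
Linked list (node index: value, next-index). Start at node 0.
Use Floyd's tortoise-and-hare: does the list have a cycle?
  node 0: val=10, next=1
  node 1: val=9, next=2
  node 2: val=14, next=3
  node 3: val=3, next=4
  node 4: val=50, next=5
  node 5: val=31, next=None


Floyd's tortoise (slow, +1) and hare (fast, +2):
  init: slow=0, fast=0
  step 1: slow=1, fast=2
  step 2: slow=2, fast=4
  step 3: fast 4->5->None, no cycle

Cycle: no


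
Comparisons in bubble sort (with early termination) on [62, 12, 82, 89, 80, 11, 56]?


Algorithm: bubble sort (with early termination)
Input: [62, 12, 82, 89, 80, 11, 56]
Sorted: [11, 12, 56, 62, 80, 82, 89]

21


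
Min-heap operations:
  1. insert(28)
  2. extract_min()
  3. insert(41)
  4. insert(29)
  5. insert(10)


insert(28) -> [28]
extract_min()->28, []
insert(41) -> [41]
insert(29) -> [29, 41]
insert(10) -> [10, 41, 29]

Final heap: [10, 41, 29]


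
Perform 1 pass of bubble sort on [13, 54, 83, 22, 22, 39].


Initial: [13, 54, 83, 22, 22, 39]
Pass 1: [13, 54, 22, 22, 39, 83] (3 swaps)

After 1 pass: [13, 54, 22, 22, 39, 83]


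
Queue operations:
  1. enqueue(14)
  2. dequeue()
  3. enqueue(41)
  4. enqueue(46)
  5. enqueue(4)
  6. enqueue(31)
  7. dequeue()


enqueue(14) -> [14]
dequeue()->14, []
enqueue(41) -> [41]
enqueue(46) -> [41, 46]
enqueue(4) -> [41, 46, 4]
enqueue(31) -> [41, 46, 4, 31]
dequeue()->41, [46, 4, 31]

Final queue: [46, 4, 31]


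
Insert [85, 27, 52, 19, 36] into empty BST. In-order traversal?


Insert 85: root
Insert 27: L from 85
Insert 52: L from 85 -> R from 27
Insert 19: L from 85 -> L from 27
Insert 36: L from 85 -> R from 27 -> L from 52

In-order: [19, 27, 36, 52, 85]


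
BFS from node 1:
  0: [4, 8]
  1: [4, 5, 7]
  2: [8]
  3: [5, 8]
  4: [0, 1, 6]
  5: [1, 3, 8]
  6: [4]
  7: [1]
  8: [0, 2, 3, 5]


Visit 1, enqueue [4, 5, 7]
Visit 4, enqueue [0, 6]
Visit 5, enqueue [3, 8]
Visit 7, enqueue []
Visit 0, enqueue []
Visit 6, enqueue []
Visit 3, enqueue []
Visit 8, enqueue [2]
Visit 2, enqueue []

BFS order: [1, 4, 5, 7, 0, 6, 3, 8, 2]


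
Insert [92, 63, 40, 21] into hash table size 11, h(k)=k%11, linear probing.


Insert 92: h=4 -> slot 4
Insert 63: h=8 -> slot 8
Insert 40: h=7 -> slot 7
Insert 21: h=10 -> slot 10

Table: [None, None, None, None, 92, None, None, 40, 63, None, 21]


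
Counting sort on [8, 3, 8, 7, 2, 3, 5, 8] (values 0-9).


Input: [8, 3, 8, 7, 2, 3, 5, 8]
Counts: [0, 0, 1, 2, 0, 1, 0, 1, 3, 0]

Sorted: [2, 3, 3, 5, 7, 8, 8, 8]


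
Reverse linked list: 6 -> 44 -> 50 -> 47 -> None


Step 1: curr=6, set curr.next=prev(None) | reversed so far: 6
Step 2: curr=44, set curr.next=prev(6) | reversed so far: 44 -> 6
Step 3: curr=50, set curr.next=prev(44) | reversed so far: 50 -> 44 -> 6
Step 4: curr=47, set curr.next=prev(50) | reversed so far: 47 -> 50 -> 44 -> 6

47 -> 50 -> 44 -> 6 -> None


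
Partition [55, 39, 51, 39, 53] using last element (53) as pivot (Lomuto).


Pivot: 53
  39 <= 53: swap -> [39, 55, 51, 39, 53]
  51 <= 53: swap -> [39, 51, 55, 39, 53]
  39 <= 53: swap -> [39, 51, 39, 55, 53]
Place pivot at 3: [39, 51, 39, 53, 55]

Partitioned: [39, 51, 39, 53, 55]


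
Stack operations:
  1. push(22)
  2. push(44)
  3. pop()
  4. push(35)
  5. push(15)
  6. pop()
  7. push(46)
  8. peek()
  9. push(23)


push(22) -> [22]
push(44) -> [22, 44]
pop()->44, [22]
push(35) -> [22, 35]
push(15) -> [22, 35, 15]
pop()->15, [22, 35]
push(46) -> [22, 35, 46]
peek()->46
push(23) -> [22, 35, 46, 23]

Final stack: [22, 35, 46, 23]


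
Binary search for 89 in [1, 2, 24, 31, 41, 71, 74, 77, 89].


Step 1: lo=0, hi=8, mid=4, val=41
Step 2: lo=5, hi=8, mid=6, val=74
Step 3: lo=7, hi=8, mid=7, val=77
Step 4: lo=8, hi=8, mid=8, val=89

Found at index 8


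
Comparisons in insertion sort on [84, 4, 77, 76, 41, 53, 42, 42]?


Algorithm: insertion sort
Input: [84, 4, 77, 76, 41, 53, 42, 42]
Sorted: [4, 41, 42, 42, 53, 76, 77, 84]

24


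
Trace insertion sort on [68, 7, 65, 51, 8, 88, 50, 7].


Initial: [68, 7, 65, 51, 8, 88, 50, 7]
Insert 7: [7, 68, 65, 51, 8, 88, 50, 7]
Insert 65: [7, 65, 68, 51, 8, 88, 50, 7]
Insert 51: [7, 51, 65, 68, 8, 88, 50, 7]
Insert 8: [7, 8, 51, 65, 68, 88, 50, 7]
Insert 88: [7, 8, 51, 65, 68, 88, 50, 7]
Insert 50: [7, 8, 50, 51, 65, 68, 88, 7]
Insert 7: [7, 7, 8, 50, 51, 65, 68, 88]

Sorted: [7, 7, 8, 50, 51, 65, 68, 88]


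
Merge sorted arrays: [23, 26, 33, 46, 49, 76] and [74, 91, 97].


Take 23 from A
Take 26 from A
Take 33 from A
Take 46 from A
Take 49 from A
Take 74 from B
Take 76 from A

Merged: [23, 26, 33, 46, 49, 74, 76, 91, 97]


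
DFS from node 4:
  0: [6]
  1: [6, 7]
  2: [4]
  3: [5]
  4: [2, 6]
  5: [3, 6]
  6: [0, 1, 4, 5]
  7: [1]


Visit 4, push [6, 2]
Visit 2, push []
Visit 6, push [5, 1, 0]
Visit 0, push []
Visit 1, push [7]
Visit 7, push []
Visit 5, push [3]
Visit 3, push []

DFS order: [4, 2, 6, 0, 1, 7, 5, 3]


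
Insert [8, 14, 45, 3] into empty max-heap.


Insert 8: [8]
Insert 14: [14, 8]
Insert 45: [45, 8, 14]
Insert 3: [45, 8, 14, 3]

Final heap: [45, 8, 14, 3]


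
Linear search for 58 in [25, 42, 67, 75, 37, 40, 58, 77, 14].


i=0: 25!=58
i=1: 42!=58
i=2: 67!=58
i=3: 75!=58
i=4: 37!=58
i=5: 40!=58
i=6: 58==58 found!

Found at 6, 7 comps


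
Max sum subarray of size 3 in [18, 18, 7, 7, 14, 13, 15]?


[0:3]: 43
[1:4]: 32
[2:5]: 28
[3:6]: 34
[4:7]: 42

Max: 43 at [0:3]


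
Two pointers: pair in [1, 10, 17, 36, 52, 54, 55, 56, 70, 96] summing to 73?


lo=0(1)+hi=9(96)=97
lo=0(1)+hi=8(70)=71
lo=1(10)+hi=8(70)=80
lo=1(10)+hi=7(56)=66
lo=2(17)+hi=7(56)=73

Yes: 17+56=73


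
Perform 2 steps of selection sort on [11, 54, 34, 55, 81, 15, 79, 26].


Initial: [11, 54, 34, 55, 81, 15, 79, 26]
Step 1: min=11 at 0
  Swap: [11, 54, 34, 55, 81, 15, 79, 26]
Step 2: min=15 at 5
  Swap: [11, 15, 34, 55, 81, 54, 79, 26]

After 2 steps: [11, 15, 34, 55, 81, 54, 79, 26]


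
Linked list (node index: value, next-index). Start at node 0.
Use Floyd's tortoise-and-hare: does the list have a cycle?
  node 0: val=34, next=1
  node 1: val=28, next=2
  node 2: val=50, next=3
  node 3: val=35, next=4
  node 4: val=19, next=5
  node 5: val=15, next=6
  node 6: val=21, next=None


Floyd's tortoise (slow, +1) and hare (fast, +2):
  init: slow=0, fast=0
  step 1: slow=1, fast=2
  step 2: slow=2, fast=4
  step 3: slow=3, fast=6
  step 4: fast -> None, no cycle

Cycle: no


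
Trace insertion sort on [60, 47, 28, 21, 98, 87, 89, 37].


Initial: [60, 47, 28, 21, 98, 87, 89, 37]
Insert 47: [47, 60, 28, 21, 98, 87, 89, 37]
Insert 28: [28, 47, 60, 21, 98, 87, 89, 37]
Insert 21: [21, 28, 47, 60, 98, 87, 89, 37]
Insert 98: [21, 28, 47, 60, 98, 87, 89, 37]
Insert 87: [21, 28, 47, 60, 87, 98, 89, 37]
Insert 89: [21, 28, 47, 60, 87, 89, 98, 37]
Insert 37: [21, 28, 37, 47, 60, 87, 89, 98]

Sorted: [21, 28, 37, 47, 60, 87, 89, 98]


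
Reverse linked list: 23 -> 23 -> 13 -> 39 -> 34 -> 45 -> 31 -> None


Step 1: curr=23, set curr.next=prev(None) | reversed so far: 23
Step 2: curr=23, set curr.next=prev(23) | reversed so far: 23 -> 23
Step 3: curr=13, set curr.next=prev(23) | reversed so far: 13 -> 23 -> 23
Step 4: curr=39, set curr.next=prev(13) | reversed so far: 39 -> 13 -> 23 -> 23
Step 5: curr=34, set curr.next=prev(39) | reversed so far: 34 -> 39 -> 13 -> 23 -> 23
Step 6: curr=45, set curr.next=prev(34) | reversed so far: 45 -> 34 -> 39 -> 13 -> 23 -> 23
Step 7: curr=31, set curr.next=prev(45) | reversed so far: 31 -> 45 -> 34 -> 39 -> 13 -> 23 -> 23

31 -> 45 -> 34 -> 39 -> 13 -> 23 -> 23 -> None
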